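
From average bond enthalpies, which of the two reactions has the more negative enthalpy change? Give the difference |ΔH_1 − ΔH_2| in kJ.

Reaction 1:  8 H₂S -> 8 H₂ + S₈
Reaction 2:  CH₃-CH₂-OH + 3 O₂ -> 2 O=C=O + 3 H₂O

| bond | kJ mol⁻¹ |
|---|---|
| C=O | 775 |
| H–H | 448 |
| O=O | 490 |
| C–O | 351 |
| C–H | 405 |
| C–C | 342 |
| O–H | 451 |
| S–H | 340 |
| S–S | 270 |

Reaction 1:
  Bonds broken (reactants):
    S–H: 16 × 340 = 5440
    Σ(broken) = 5440 kJ
  Bonds formed (products):
    H–H: 8 × 448 = 3584
    S–S: 8 × 270 = 2160
    Σ(formed) = 5744 kJ
  ΔH_1 = 5440 − 5744 = −304 kJ
Reaction 2:
  Bonds broken (reactants):
    C–C: 1 × 342 = 342
    C–H: 5 × 405 = 2025
    C–O: 1 × 351 = 351
    O–H: 1 × 451 = 451
    O=O: 3 × 490 = 1470
    Σ(broken) = 4639 kJ
  Bonds formed (products):
    C=O: 4 × 775 = 3100
    O–H: 6 × 451 = 2706
    Σ(formed) = 5806 kJ
  ΔH_2 = 4639 − 5806 = −1167 kJ
ΔH_1 − ΔH_2 = +863 kJ, so reaction 2 has the more negative ΔH; |ΔH_1 − ΔH_2| = 863 kJ.

Reaction 2, by 863 kJ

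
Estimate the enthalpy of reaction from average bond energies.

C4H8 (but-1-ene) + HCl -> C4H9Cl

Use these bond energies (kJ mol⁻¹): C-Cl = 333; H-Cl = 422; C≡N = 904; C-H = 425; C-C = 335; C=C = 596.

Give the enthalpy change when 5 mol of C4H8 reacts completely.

ΔH = −375 kJ

Bonds broken (reactants):
  C-C: 2 × 335 = 670
  C-H: 8 × 425 = 3400
  C=C: 1 × 596 = 596
  H-Cl: 1 × 422 = 422
  Σ(broken) = 5088 kJ
Bonds formed (products):
  C-C: 3 × 335 = 1005
  C-Cl: 1 × 333 = 333
  C-H: 9 × 425 = 3825
  Σ(formed) = 5163 kJ
ΔH = Σ(broken) − Σ(formed) = 5088 − 5163 = −75 kJ
For 5× the reaction as written: 5 × (−75) = −375 kJ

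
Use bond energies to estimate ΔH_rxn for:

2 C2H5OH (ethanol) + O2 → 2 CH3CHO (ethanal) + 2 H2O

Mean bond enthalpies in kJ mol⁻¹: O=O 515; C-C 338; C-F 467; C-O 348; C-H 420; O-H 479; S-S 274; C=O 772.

ΔH ≈ −451 kJ

Bonds broken (reactants):
  C-C: 2 × 338 = 676
  C-H: 10 × 420 = 4200
  C-O: 2 × 348 = 696
  O-H: 2 × 479 = 958
  O=O: 1 × 515 = 515
  Σ(broken) = 7045 kJ
Bonds formed (products):
  C-C: 2 × 338 = 676
  C-H: 8 × 420 = 3360
  C=O: 2 × 772 = 1544
  O-H: 4 × 479 = 1916
  Σ(formed) = 7496 kJ
ΔH = Σ(broken) − Σ(formed) = 7045 − 7496 = −451 kJ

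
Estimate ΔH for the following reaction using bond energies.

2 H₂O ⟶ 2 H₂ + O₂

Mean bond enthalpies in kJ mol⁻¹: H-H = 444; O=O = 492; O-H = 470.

ΔH ≈ +500 kJ

Bonds broken (reactants):
  O-H: 4 × 470 = 1880
  Σ(broken) = 1880 kJ
Bonds formed (products):
  H-H: 2 × 444 = 888
  O=O: 1 × 492 = 492
  Σ(formed) = 1380 kJ
ΔH = Σ(broken) − Σ(formed) = 1880 − 1380 = +500 kJ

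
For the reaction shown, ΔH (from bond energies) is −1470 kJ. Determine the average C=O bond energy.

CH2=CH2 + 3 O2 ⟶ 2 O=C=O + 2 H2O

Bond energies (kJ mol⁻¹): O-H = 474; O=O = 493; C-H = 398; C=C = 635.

D(C=O) ≈ 820 kJ/mol

Let D be the C=O bond energy.
Σ(broken) = 4×398 + 1×635 + 3×493 = 3706
Σ(formed) = 4×D + 4×474 = 1896 + 4D
ΔH = Σ(broken) − Σ(formed) = (3706) − (1896 + 4D) = +1810 − 4D
Setting this equal to −1470 kJ gives 4D = 3280, so D = 820 kJ/mol.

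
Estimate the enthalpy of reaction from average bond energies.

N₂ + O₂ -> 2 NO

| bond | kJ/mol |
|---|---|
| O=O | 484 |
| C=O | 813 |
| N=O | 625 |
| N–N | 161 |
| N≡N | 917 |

Bonds broken (reactants):
  N≡N: 1 × 917 = 917
  O=O: 1 × 484 = 484
  Σ(broken) = 1401 kJ
Bonds formed (products):
  N=O: 2 × 625 = 1250
  Σ(formed) = 1250 kJ
ΔH = Σ(broken) − Σ(formed) = 1401 − 1250 = +151 kJ

ΔH ≈ +151 kJ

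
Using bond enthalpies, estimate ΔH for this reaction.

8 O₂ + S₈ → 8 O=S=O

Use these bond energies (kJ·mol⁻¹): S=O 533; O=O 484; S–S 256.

ΔH ≈ −2608 kJ

Bonds broken (reactants):
  O=O: 8 × 484 = 3872
  S–S: 8 × 256 = 2048
  Σ(broken) = 5920 kJ
Bonds formed (products):
  S=O: 16 × 533 = 8528
  Σ(formed) = 8528 kJ
ΔH = Σ(broken) − Σ(formed) = 5920 − 8528 = −2608 kJ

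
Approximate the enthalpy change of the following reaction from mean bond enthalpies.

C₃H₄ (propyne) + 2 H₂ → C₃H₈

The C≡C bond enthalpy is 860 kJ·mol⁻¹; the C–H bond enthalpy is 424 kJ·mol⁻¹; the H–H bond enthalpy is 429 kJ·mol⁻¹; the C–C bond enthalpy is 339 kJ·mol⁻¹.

Bonds broken (reactants):
  C≡C: 1 × 860 = 860
  C–C: 1 × 339 = 339
  C–H: 4 × 424 = 1696
  H–H: 2 × 429 = 858
  Σ(broken) = 3753 kJ
Bonds formed (products):
  C–C: 2 × 339 = 678
  C–H: 8 × 424 = 3392
  Σ(formed) = 4070 kJ
ΔH = Σ(broken) − Σ(formed) = 3753 − 4070 = −317 kJ

ΔH ≈ −317 kJ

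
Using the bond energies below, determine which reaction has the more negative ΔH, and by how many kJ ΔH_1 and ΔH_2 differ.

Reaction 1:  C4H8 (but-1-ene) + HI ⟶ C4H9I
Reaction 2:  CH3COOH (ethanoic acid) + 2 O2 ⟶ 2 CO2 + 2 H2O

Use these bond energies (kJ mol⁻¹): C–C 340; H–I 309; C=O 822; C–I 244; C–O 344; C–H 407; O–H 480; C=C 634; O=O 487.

Reaction 2, by 979 kJ

Reaction 1:
  Bonds broken (reactants):
    C–C: 2 × 340 = 680
    C–H: 8 × 407 = 3256
    C=C: 1 × 634 = 634
    H–I: 1 × 309 = 309
    Σ(broken) = 4879 kJ
  Bonds formed (products):
    C–C: 3 × 340 = 1020
    C–H: 9 × 407 = 3663
    C–I: 1 × 244 = 244
    Σ(formed) = 4927 kJ
  ΔH_1 = 4879 − 4927 = −48 kJ
Reaction 2:
  Bonds broken (reactants):
    C–C: 1 × 340 = 340
    C–H: 3 × 407 = 1221
    C–O: 1 × 344 = 344
    C=O: 1 × 822 = 822
    O–H: 1 × 480 = 480
    O=O: 2 × 487 = 974
    Σ(broken) = 4181 kJ
  Bonds formed (products):
    C=O: 4 × 822 = 3288
    O–H: 4 × 480 = 1920
    Σ(formed) = 5208 kJ
  ΔH_2 = 4181 − 5208 = −1027 kJ
ΔH_1 − ΔH_2 = +979 kJ, so reaction 2 has the more negative ΔH; |ΔH_1 − ΔH_2| = 979 kJ.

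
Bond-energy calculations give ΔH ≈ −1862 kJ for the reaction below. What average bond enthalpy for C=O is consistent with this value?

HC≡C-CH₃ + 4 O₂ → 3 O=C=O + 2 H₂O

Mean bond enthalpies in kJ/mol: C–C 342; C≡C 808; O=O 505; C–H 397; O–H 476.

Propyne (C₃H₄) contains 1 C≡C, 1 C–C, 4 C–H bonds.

D(C=O) ≈ 786 kJ/mol

Let D be the C=O bond energy.
Σ(broken) = 1×808 + 1×342 + 4×397 + 4×505 = 4758
Σ(formed) = 6×D + 4×476 = 1904 + 6D
ΔH = Σ(broken) − Σ(formed) = (4758) − (1904 + 6D) = +2854 − 6D
Setting this equal to −1862 kJ gives 6D = 4716, so D = 786 kJ/mol.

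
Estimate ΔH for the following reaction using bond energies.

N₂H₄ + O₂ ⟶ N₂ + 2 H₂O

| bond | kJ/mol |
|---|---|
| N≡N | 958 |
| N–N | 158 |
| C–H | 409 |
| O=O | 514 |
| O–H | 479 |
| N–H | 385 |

ΔH ≈ −662 kJ

Bonds broken (reactants):
  N–H: 4 × 385 = 1540
  N–N: 1 × 158 = 158
  O=O: 1 × 514 = 514
  Σ(broken) = 2212 kJ
Bonds formed (products):
  N≡N: 1 × 958 = 958
  O–H: 4 × 479 = 1916
  Σ(formed) = 2874 kJ
ΔH = Σ(broken) − Σ(formed) = 2212 − 2874 = −662 kJ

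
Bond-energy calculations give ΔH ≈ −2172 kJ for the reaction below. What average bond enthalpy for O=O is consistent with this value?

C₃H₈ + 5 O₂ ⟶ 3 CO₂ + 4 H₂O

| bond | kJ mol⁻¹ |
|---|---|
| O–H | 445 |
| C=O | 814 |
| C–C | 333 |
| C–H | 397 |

Let D be the O=O bond energy.
Σ(broken) = 2×333 + 8×397 + 5×D = 3842 + 5D
Σ(formed) = 6×814 + 8×445 = 8444
ΔH = Σ(broken) − Σ(formed) = (3842 + 5D) − (8444) = −4602 + 5D
Setting this equal to −2172 kJ gives 5D = 2430, so D = 486 kJ/mol.

D(O=O) ≈ 486 kJ/mol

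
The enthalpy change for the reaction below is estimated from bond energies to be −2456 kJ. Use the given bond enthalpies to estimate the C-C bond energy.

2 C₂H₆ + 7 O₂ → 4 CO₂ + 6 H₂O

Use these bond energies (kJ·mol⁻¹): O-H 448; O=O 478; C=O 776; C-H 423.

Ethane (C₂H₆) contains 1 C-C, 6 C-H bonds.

D(C-C) ≈ 353 kJ/mol

Let D be the C-C bond energy.
Σ(broken) = 2×D + 12×423 + 7×478 = 8422 + 2D
Σ(formed) = 8×776 + 12×448 = 11584
ΔH = Σ(broken) − Σ(formed) = (8422 + 2D) − (11584) = −3162 + 2D
Setting this equal to −2456 kJ gives 2D = 706, so D = 353 kJ/mol.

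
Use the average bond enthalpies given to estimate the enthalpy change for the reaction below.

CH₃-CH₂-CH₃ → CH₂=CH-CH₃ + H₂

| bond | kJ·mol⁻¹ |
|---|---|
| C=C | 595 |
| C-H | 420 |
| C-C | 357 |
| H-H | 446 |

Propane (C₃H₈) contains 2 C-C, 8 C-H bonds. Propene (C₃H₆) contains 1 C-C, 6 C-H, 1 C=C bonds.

ΔH ≈ +156 kJ

Bonds broken (reactants):
  C-C: 2 × 357 = 714
  C-H: 8 × 420 = 3360
  Σ(broken) = 4074 kJ
Bonds formed (products):
  C-C: 1 × 357 = 357
  C-H: 6 × 420 = 2520
  C=C: 1 × 595 = 595
  H-H: 1 × 446 = 446
  Σ(formed) = 3918 kJ
ΔH = Σ(broken) − Σ(formed) = 4074 − 3918 = +156 kJ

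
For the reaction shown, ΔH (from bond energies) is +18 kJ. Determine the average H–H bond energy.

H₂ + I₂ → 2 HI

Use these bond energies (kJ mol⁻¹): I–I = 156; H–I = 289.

D(H–H) ≈ 440 kJ/mol

Let D be the H–H bond energy.
Σ(broken) = 1×D + 1×156 = 156 + D
Σ(formed) = 2×289 = 578
ΔH = Σ(broken) − Σ(formed) = (156 + D) − (578) = −422 + D
Setting this equal to +18 kJ gives D = 440 kJ/mol.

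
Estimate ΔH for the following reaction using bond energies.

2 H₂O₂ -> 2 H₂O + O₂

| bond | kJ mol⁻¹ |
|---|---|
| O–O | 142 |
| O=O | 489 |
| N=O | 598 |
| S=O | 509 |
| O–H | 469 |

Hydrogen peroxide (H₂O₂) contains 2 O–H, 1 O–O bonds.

ΔH ≈ −205 kJ

Bonds broken (reactants):
  O–H: 4 × 469 = 1876
  O–O: 2 × 142 = 284
  Σ(broken) = 2160 kJ
Bonds formed (products):
  O–H: 4 × 469 = 1876
  O=O: 1 × 489 = 489
  Σ(formed) = 2365 kJ
ΔH = Σ(broken) − Σ(formed) = 2160 − 2365 = −205 kJ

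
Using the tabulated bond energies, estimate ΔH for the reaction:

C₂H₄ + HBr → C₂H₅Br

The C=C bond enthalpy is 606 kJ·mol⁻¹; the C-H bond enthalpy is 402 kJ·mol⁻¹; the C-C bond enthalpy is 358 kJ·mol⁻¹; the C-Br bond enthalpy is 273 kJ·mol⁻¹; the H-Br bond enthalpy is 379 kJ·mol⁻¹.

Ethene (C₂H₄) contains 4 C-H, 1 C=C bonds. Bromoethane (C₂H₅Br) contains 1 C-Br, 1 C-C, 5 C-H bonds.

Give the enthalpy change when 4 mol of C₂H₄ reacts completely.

Bonds broken (reactants):
  C-H: 4 × 402 = 1608
  C=C: 1 × 606 = 606
  H-Br: 1 × 379 = 379
  Σ(broken) = 2593 kJ
Bonds formed (products):
  C-Br: 1 × 273 = 273
  C-C: 1 × 358 = 358
  C-H: 5 × 402 = 2010
  Σ(formed) = 2641 kJ
ΔH = Σ(broken) − Σ(formed) = 2593 − 2641 = −48 kJ
For 4× the reaction as written: 4 × (−48) = −192 kJ

ΔH = −192 kJ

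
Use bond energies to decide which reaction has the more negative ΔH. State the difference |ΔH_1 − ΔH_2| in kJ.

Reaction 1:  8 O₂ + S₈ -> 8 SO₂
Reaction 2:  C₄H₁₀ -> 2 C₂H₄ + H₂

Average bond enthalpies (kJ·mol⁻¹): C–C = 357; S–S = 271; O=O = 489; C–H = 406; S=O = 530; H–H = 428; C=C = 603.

Reaction 1:
  Bonds broken (reactants):
    O=O: 8 × 489 = 3912
    S–S: 8 × 271 = 2168
    Σ(broken) = 6080 kJ
  Bonds formed (products):
    S=O: 16 × 530 = 8480
    Σ(formed) = 8480 kJ
  ΔH_1 = 6080 − 8480 = −2400 kJ
Reaction 2:
  Bonds broken (reactants):
    C–C: 3 × 357 = 1071
    C–H: 10 × 406 = 4060
    Σ(broken) = 5131 kJ
  Bonds formed (products):
    C–H: 8 × 406 = 3248
    C=C: 2 × 603 = 1206
    H–H: 1 × 428 = 428
    Σ(formed) = 4882 kJ
  ΔH_2 = 5131 − 4882 = +249 kJ
ΔH_1 − ΔH_2 = −2649 kJ, so reaction 1 has the more negative ΔH; |ΔH_1 − ΔH_2| = 2649 kJ.

Reaction 1, by 2649 kJ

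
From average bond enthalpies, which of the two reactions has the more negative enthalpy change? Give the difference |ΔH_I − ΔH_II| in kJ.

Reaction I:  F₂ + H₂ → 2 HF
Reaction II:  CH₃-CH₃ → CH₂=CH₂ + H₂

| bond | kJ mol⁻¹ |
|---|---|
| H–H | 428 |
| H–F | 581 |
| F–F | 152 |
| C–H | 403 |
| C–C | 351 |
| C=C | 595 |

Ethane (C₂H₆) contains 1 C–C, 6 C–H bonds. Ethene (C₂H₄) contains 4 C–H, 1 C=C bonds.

Reaction I:
  Bonds broken (reactants):
    F–F: 1 × 152 = 152
    H–H: 1 × 428 = 428
    Σ(broken) = 580 kJ
  Bonds formed (products):
    H–F: 2 × 581 = 1162
    Σ(formed) = 1162 kJ
  ΔH_I = 580 − 1162 = −582 kJ
Reaction II:
  Bonds broken (reactants):
    C–C: 1 × 351 = 351
    C–H: 6 × 403 = 2418
    Σ(broken) = 2769 kJ
  Bonds formed (products):
    C–H: 4 × 403 = 1612
    C=C: 1 × 595 = 595
    H–H: 1 × 428 = 428
    Σ(formed) = 2635 kJ
  ΔH_II = 2769 − 2635 = +134 kJ
ΔH_I − ΔH_II = −716 kJ, so reaction I has the more negative ΔH; |ΔH_I − ΔH_II| = 716 kJ.

Reaction I, by 716 kJ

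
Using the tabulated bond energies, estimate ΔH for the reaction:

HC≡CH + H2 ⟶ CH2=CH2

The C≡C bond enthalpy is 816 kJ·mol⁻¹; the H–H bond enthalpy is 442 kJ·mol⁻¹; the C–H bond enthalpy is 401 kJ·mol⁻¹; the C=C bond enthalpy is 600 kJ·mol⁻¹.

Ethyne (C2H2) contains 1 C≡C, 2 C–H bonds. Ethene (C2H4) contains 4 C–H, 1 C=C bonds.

ΔH ≈ −144 kJ

Bonds broken (reactants):
  C≡C: 1 × 816 = 816
  C–H: 2 × 401 = 802
  H–H: 1 × 442 = 442
  Σ(broken) = 2060 kJ
Bonds formed (products):
  C–H: 4 × 401 = 1604
  C=C: 1 × 600 = 600
  Σ(formed) = 2204 kJ
ΔH = Σ(broken) − Σ(formed) = 2060 − 2204 = −144 kJ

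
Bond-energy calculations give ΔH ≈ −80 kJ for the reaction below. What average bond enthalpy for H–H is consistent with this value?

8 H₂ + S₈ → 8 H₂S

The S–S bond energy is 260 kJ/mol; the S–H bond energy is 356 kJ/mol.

D(H–H) ≈ 442 kJ/mol

Let D be the H–H bond energy.
Σ(broken) = 8×D + 8×260 = 2080 + 8D
Σ(formed) = 16×356 = 5696
ΔH = Σ(broken) − Σ(formed) = (2080 + 8D) − (5696) = −3616 + 8D
Setting this equal to −80 kJ gives 8D = 3536, so D = 442 kJ/mol.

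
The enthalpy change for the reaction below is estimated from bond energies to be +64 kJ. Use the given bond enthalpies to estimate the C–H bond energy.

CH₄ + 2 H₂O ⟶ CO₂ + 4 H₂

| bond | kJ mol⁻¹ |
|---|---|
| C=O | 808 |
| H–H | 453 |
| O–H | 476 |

Let D be the C–H bond energy.
Σ(broken) = 4×D + 4×476 = 1904 + 4D
Σ(formed) = 2×808 + 4×453 = 3428
ΔH = Σ(broken) − Σ(formed) = (1904 + 4D) − (3428) = −1524 + 4D
Setting this equal to +64 kJ gives 4D = 1588, so D = 397 kJ/mol.

D(C–H) ≈ 397 kJ/mol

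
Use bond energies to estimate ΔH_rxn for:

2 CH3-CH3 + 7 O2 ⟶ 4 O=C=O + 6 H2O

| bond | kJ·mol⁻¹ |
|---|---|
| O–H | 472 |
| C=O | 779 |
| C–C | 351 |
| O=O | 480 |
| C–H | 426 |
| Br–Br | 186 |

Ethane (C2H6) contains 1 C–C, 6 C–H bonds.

Bonds broken (reactants):
  C–C: 2 × 351 = 702
  C–H: 12 × 426 = 5112
  O=O: 7 × 480 = 3360
  Σ(broken) = 9174 kJ
Bonds formed (products):
  C=O: 8 × 779 = 6232
  O–H: 12 × 472 = 5664
  Σ(formed) = 11896 kJ
ΔH = Σ(broken) − Σ(formed) = 9174 − 11896 = −2722 kJ

ΔH ≈ −2722 kJ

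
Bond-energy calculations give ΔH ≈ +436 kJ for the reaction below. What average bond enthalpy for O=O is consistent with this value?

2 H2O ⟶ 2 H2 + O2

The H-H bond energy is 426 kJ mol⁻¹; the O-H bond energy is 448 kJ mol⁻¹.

D(O=O) ≈ 504 kJ/mol

Let D be the O=O bond energy.
Σ(broken) = 4×448 = 1792
Σ(formed) = 2×426 + 1×D = 852 + D
ΔH = Σ(broken) − Σ(formed) = (1792) − (852 + D) = +940 − D
Setting this equal to +436 kJ gives D = 504 kJ/mol.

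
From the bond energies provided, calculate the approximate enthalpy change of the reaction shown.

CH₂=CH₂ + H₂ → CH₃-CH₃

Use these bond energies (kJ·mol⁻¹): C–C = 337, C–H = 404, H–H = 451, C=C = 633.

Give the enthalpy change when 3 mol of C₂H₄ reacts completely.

Bonds broken (reactants):
  C–H: 4 × 404 = 1616
  C=C: 1 × 633 = 633
  H–H: 1 × 451 = 451
  Σ(broken) = 2700 kJ
Bonds formed (products):
  C–C: 1 × 337 = 337
  C–H: 6 × 404 = 2424
  Σ(formed) = 2761 kJ
ΔH = Σ(broken) − Σ(formed) = 2700 − 2761 = −61 kJ
For 3× the reaction as written: 3 × (−61) = −183 kJ

ΔH = −183 kJ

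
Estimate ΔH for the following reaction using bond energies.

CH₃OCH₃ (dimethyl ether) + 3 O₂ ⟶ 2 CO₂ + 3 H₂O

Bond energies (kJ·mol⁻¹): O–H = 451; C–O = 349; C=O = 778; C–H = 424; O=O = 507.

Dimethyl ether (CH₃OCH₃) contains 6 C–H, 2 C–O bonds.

Bonds broken (reactants):
  C–H: 6 × 424 = 2544
  C–O: 2 × 349 = 698
  O=O: 3 × 507 = 1521
  Σ(broken) = 4763 kJ
Bonds formed (products):
  C=O: 4 × 778 = 3112
  O–H: 6 × 451 = 2706
  Σ(formed) = 5818 kJ
ΔH = Σ(broken) − Σ(formed) = 4763 − 5818 = −1055 kJ

ΔH ≈ −1055 kJ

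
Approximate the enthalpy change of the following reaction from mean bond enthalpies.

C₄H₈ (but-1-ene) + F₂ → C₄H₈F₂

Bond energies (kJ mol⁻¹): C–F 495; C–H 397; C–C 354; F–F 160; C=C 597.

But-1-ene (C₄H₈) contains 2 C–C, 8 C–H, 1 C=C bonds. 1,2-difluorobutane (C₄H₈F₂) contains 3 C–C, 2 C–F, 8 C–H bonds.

Bonds broken (reactants):
  C–C: 2 × 354 = 708
  C–H: 8 × 397 = 3176
  C=C: 1 × 597 = 597
  F–F: 1 × 160 = 160
  Σ(broken) = 4641 kJ
Bonds formed (products):
  C–C: 3 × 354 = 1062
  C–F: 2 × 495 = 990
  C–H: 8 × 397 = 3176
  Σ(formed) = 5228 kJ
ΔH = Σ(broken) − Σ(formed) = 4641 − 5228 = −587 kJ

ΔH ≈ −587 kJ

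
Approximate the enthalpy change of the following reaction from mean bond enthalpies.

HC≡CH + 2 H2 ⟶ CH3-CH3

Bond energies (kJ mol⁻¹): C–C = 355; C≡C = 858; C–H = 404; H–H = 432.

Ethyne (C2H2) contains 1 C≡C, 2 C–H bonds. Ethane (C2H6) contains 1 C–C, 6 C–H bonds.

ΔH ≈ −249 kJ

Bonds broken (reactants):
  C≡C: 1 × 858 = 858
  C–H: 2 × 404 = 808
  H–H: 2 × 432 = 864
  Σ(broken) = 2530 kJ
Bonds formed (products):
  C–C: 1 × 355 = 355
  C–H: 6 × 404 = 2424
  Σ(formed) = 2779 kJ
ΔH = Σ(broken) − Σ(formed) = 2530 − 2779 = −249 kJ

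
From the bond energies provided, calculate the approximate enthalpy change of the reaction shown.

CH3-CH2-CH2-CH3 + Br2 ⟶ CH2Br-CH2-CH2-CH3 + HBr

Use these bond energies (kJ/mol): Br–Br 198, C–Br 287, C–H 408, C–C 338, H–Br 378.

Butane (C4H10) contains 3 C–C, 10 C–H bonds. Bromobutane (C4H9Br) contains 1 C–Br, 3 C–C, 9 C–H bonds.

Bonds broken (reactants):
  Br–Br: 1 × 198 = 198
  C–C: 3 × 338 = 1014
  C–H: 10 × 408 = 4080
  Σ(broken) = 5292 kJ
Bonds formed (products):
  C–Br: 1 × 287 = 287
  C–C: 3 × 338 = 1014
  C–H: 9 × 408 = 3672
  H–Br: 1 × 378 = 378
  Σ(formed) = 5351 kJ
ΔH = Σ(broken) − Σ(formed) = 5292 − 5351 = −59 kJ

ΔH ≈ −59 kJ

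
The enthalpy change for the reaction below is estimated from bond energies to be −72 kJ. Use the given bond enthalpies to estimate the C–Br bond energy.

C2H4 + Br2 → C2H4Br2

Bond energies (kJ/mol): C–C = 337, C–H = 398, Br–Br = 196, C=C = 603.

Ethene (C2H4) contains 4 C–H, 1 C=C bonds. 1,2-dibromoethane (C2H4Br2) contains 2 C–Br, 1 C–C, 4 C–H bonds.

Let D be the C–Br bond energy.
Σ(broken) = 1×196 + 4×398 + 1×603 = 2391
Σ(formed) = 2×D + 1×337 + 4×398 = 1929 + 2D
ΔH = Σ(broken) − Σ(formed) = (2391) − (1929 + 2D) = +462 − 2D
Setting this equal to −72 kJ gives 2D = 534, so D = 267 kJ/mol.

D(C–Br) ≈ 267 kJ/mol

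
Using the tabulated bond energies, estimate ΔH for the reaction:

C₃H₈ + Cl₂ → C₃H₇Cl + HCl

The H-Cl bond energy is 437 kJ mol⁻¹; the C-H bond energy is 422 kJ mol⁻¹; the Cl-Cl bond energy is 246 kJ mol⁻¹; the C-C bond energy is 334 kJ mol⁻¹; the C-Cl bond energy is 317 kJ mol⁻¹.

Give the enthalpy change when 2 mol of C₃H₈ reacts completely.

Bonds broken (reactants):
  C-C: 2 × 334 = 668
  C-H: 8 × 422 = 3376
  Cl-Cl: 1 × 246 = 246
  Σ(broken) = 4290 kJ
Bonds formed (products):
  C-C: 2 × 334 = 668
  C-Cl: 1 × 317 = 317
  C-H: 7 × 422 = 2954
  H-Cl: 1 × 437 = 437
  Σ(formed) = 4376 kJ
ΔH = Σ(broken) − Σ(formed) = 4290 − 4376 = −86 kJ
For 2× the reaction as written: 2 × (−86) = −172 kJ

ΔH = −172 kJ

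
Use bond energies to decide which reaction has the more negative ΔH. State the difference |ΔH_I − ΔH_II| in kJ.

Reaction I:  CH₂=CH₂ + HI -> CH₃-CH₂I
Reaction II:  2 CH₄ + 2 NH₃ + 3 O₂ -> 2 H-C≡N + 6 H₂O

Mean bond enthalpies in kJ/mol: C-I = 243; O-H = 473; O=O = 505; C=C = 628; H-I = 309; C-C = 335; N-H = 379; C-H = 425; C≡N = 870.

Reaction II, by 1011 kJ

Reaction I:
  Bonds broken (reactants):
    C-H: 4 × 425 = 1700
    C=C: 1 × 628 = 628
    H-I: 1 × 309 = 309
    Σ(broken) = 2637 kJ
  Bonds formed (products):
    C-C: 1 × 335 = 335
    C-H: 5 × 425 = 2125
    C-I: 1 × 243 = 243
    Σ(formed) = 2703 kJ
  ΔH_I = 2637 − 2703 = −66 kJ
Reaction II:
  Bonds broken (reactants):
    C-H: 8 × 425 = 3400
    N-H: 6 × 379 = 2274
    O=O: 3 × 505 = 1515
    Σ(broken) = 7189 kJ
  Bonds formed (products):
    C≡N: 2 × 870 = 1740
    C-H: 2 × 425 = 850
    O-H: 12 × 473 = 5676
    Σ(formed) = 8266 kJ
  ΔH_II = 7189 − 8266 = −1077 kJ
ΔH_I − ΔH_II = +1011 kJ, so reaction II has the more negative ΔH; |ΔH_I − ΔH_II| = 1011 kJ.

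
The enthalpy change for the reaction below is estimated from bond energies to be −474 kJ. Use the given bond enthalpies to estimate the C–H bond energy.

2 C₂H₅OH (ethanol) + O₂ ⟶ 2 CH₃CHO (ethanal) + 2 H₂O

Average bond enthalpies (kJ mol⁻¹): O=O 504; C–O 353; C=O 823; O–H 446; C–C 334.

Let D be the C–H bond energy.
Σ(broken) = 2×334 + 10×D + 2×353 + 2×446 + 1×504 = 2770 + 10D
Σ(formed) = 2×334 + 8×D + 2×823 + 4×446 = 4098 + 8D
ΔH = Σ(broken) − Σ(formed) = (2770 + 10D) − (4098 + 8D) = −1328 + 2D
Setting this equal to −474 kJ gives 2D = 854, so D = 427 kJ/mol.

D(C–H) ≈ 427 kJ/mol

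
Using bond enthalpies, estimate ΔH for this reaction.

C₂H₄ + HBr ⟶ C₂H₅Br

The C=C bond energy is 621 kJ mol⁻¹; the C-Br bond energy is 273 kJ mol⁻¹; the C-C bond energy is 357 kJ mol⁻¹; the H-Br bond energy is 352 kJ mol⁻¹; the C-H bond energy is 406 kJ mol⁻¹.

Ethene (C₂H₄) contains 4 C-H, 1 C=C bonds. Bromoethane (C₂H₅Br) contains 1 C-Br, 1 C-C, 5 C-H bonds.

ΔH ≈ −63 kJ

Bonds broken (reactants):
  C-H: 4 × 406 = 1624
  C=C: 1 × 621 = 621
  H-Br: 1 × 352 = 352
  Σ(broken) = 2597 kJ
Bonds formed (products):
  C-Br: 1 × 273 = 273
  C-C: 1 × 357 = 357
  C-H: 5 × 406 = 2030
  Σ(formed) = 2660 kJ
ΔH = Σ(broken) − Σ(formed) = 2597 − 2660 = −63 kJ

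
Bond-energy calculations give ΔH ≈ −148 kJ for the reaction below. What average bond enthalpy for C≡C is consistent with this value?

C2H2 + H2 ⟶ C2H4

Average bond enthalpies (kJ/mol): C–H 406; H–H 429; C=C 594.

D(C≡C) ≈ 829 kJ/mol

Let D be the C≡C bond energy.
Σ(broken) = 1×D + 2×406 + 1×429 = 1241 + D
Σ(formed) = 4×406 + 1×594 = 2218
ΔH = Σ(broken) − Σ(formed) = (1241 + D) − (2218) = −977 + D
Setting this equal to −148 kJ gives D = 829 kJ/mol.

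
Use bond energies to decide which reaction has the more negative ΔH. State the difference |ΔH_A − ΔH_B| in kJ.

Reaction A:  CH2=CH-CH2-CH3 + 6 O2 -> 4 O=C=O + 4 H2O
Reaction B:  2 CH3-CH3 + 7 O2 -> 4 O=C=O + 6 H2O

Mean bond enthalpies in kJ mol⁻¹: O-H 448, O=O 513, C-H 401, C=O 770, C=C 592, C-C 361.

Reaction A:
  Bonds broken (reactants):
    C-C: 2 × 361 = 722
    C-H: 8 × 401 = 3208
    C=C: 1 × 592 = 592
    O=O: 6 × 513 = 3078
    Σ(broken) = 7600 kJ
  Bonds formed (products):
    C=O: 8 × 770 = 6160
    O-H: 8 × 448 = 3584
    Σ(formed) = 9744 kJ
  ΔH_A = 7600 − 9744 = −2144 kJ
Reaction B:
  Bonds broken (reactants):
    C-C: 2 × 361 = 722
    C-H: 12 × 401 = 4812
    O=O: 7 × 513 = 3591
    Σ(broken) = 9125 kJ
  Bonds formed (products):
    C=O: 8 × 770 = 6160
    O-H: 12 × 448 = 5376
    Σ(formed) = 11536 kJ
  ΔH_B = 9125 − 11536 = −2411 kJ
ΔH_A − ΔH_B = +267 kJ, so reaction B has the more negative ΔH; |ΔH_A − ΔH_B| = 267 kJ.

Reaction B, by 267 kJ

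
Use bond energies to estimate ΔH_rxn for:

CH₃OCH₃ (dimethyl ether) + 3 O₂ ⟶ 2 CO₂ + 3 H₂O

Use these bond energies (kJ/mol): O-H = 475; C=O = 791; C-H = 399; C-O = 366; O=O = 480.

ΔH ≈ −1448 kJ

Bonds broken (reactants):
  C-H: 6 × 399 = 2394
  C-O: 2 × 366 = 732
  O=O: 3 × 480 = 1440
  Σ(broken) = 4566 kJ
Bonds formed (products):
  C=O: 4 × 791 = 3164
  O-H: 6 × 475 = 2850
  Σ(formed) = 6014 kJ
ΔH = Σ(broken) − Σ(formed) = 4566 − 6014 = −1448 kJ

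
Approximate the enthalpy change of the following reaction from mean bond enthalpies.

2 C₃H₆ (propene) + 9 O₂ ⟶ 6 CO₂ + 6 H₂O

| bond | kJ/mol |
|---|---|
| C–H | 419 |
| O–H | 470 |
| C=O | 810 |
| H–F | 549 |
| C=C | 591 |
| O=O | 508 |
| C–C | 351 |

Bonds broken (reactants):
  C–C: 2 × 351 = 702
  C–H: 12 × 419 = 5028
  C=C: 2 × 591 = 1182
  O=O: 9 × 508 = 4572
  Σ(broken) = 11484 kJ
Bonds formed (products):
  C=O: 12 × 810 = 9720
  O–H: 12 × 470 = 5640
  Σ(formed) = 15360 kJ
ΔH = Σ(broken) − Σ(formed) = 11484 − 15360 = −3876 kJ

ΔH ≈ −3876 kJ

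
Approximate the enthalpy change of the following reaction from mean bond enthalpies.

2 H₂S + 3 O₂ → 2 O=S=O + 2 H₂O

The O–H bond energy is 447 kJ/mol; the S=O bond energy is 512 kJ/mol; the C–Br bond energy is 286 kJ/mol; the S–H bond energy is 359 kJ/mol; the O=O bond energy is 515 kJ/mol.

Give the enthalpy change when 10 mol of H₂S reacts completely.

Bonds broken (reactants):
  O=O: 3 × 515 = 1545
  S–H: 4 × 359 = 1436
  Σ(broken) = 2981 kJ
Bonds formed (products):
  O–H: 4 × 447 = 1788
  S=O: 4 × 512 = 2048
  Σ(formed) = 3836 kJ
ΔH = Σ(broken) − Σ(formed) = 2981 − 3836 = −855 kJ
For 5× the reaction as written: 5 × (−855) = −4275 kJ

ΔH = −4275 kJ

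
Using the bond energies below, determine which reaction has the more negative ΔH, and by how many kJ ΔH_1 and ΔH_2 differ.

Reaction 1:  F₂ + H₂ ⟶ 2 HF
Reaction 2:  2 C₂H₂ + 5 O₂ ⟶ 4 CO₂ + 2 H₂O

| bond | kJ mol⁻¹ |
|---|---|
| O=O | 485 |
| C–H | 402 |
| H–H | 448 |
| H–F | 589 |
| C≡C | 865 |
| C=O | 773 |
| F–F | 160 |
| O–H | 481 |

Reaction 2, by 1775 kJ

Reaction 1:
  Bonds broken (reactants):
    F–F: 1 × 160 = 160
    H–H: 1 × 448 = 448
    Σ(broken) = 608 kJ
  Bonds formed (products):
    H–F: 2 × 589 = 1178
    Σ(formed) = 1178 kJ
  ΔH_1 = 608 − 1178 = −570 kJ
Reaction 2:
  Bonds broken (reactants):
    C≡C: 2 × 865 = 1730
    C–H: 4 × 402 = 1608
    O=O: 5 × 485 = 2425
    Σ(broken) = 5763 kJ
  Bonds formed (products):
    C=O: 8 × 773 = 6184
    O–H: 4 × 481 = 1924
    Σ(formed) = 8108 kJ
  ΔH_2 = 5763 − 8108 = −2345 kJ
ΔH_1 − ΔH_2 = +1775 kJ, so reaction 2 has the more negative ΔH; |ΔH_1 − ΔH_2| = 1775 kJ.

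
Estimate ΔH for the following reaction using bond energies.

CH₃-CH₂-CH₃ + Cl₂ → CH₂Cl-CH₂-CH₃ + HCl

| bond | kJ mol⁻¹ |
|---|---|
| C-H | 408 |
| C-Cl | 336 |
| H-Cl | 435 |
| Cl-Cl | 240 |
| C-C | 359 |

Bonds broken (reactants):
  C-C: 2 × 359 = 718
  C-H: 8 × 408 = 3264
  Cl-Cl: 1 × 240 = 240
  Σ(broken) = 4222 kJ
Bonds formed (products):
  C-C: 2 × 359 = 718
  C-Cl: 1 × 336 = 336
  C-H: 7 × 408 = 2856
  H-Cl: 1 × 435 = 435
  Σ(formed) = 4345 kJ
ΔH = Σ(broken) − Σ(formed) = 4222 − 4345 = −123 kJ

ΔH ≈ −123 kJ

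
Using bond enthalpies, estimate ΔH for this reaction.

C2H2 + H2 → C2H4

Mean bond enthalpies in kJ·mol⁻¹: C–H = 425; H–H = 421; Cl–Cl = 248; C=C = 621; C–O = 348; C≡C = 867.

Bonds broken (reactants):
  C≡C: 1 × 867 = 867
  C–H: 2 × 425 = 850
  H–H: 1 × 421 = 421
  Σ(broken) = 2138 kJ
Bonds formed (products):
  C–H: 4 × 425 = 1700
  C=C: 1 × 621 = 621
  Σ(formed) = 2321 kJ
ΔH = Σ(broken) − Σ(formed) = 2138 − 2321 = −183 kJ

ΔH ≈ −183 kJ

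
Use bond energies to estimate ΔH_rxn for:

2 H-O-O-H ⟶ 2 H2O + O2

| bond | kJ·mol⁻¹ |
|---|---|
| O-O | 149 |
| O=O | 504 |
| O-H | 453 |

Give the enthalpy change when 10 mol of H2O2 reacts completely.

Bonds broken (reactants):
  O-H: 4 × 453 = 1812
  O-O: 2 × 149 = 298
  Σ(broken) = 2110 kJ
Bonds formed (products):
  O-H: 4 × 453 = 1812
  O=O: 1 × 504 = 504
  Σ(formed) = 2316 kJ
ΔH = Σ(broken) − Σ(formed) = 2110 − 2316 = −206 kJ
For 5× the reaction as written: 5 × (−206) = −1030 kJ

ΔH = −1030 kJ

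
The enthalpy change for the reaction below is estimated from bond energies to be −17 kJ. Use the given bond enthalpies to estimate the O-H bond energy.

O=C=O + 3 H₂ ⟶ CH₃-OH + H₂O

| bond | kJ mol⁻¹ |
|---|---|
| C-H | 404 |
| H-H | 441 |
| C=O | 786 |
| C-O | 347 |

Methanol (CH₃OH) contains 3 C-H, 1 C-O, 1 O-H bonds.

Let D be the O-H bond energy.
Σ(broken) = 2×786 + 3×441 = 2895
Σ(formed) = 3×404 + 1×347 + 3×D = 1559 + 3D
ΔH = Σ(broken) − Σ(formed) = (2895) − (1559 + 3D) = +1336 − 3D
Setting this equal to −17 kJ gives 3D = 1353, so D = 451 kJ/mol.

D(O-H) ≈ 451 kJ/mol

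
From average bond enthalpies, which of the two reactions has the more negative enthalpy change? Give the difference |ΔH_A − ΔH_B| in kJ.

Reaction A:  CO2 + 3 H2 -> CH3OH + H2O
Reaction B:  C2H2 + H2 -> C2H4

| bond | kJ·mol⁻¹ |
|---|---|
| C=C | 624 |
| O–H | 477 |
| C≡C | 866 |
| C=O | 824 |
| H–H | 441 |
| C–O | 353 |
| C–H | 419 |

Reaction A:
  Bonds broken (reactants):
    C=O: 2 × 824 = 1648
    H–H: 3 × 441 = 1323
    Σ(broken) = 2971 kJ
  Bonds formed (products):
    C–H: 3 × 419 = 1257
    C–O: 1 × 353 = 353
    O–H: 3 × 477 = 1431
    Σ(formed) = 3041 kJ
  ΔH_A = 2971 − 3041 = −70 kJ
Reaction B:
  Bonds broken (reactants):
    C≡C: 1 × 866 = 866
    C–H: 2 × 419 = 838
    H–H: 1 × 441 = 441
    Σ(broken) = 2145 kJ
  Bonds formed (products):
    C–H: 4 × 419 = 1676
    C=C: 1 × 624 = 624
    Σ(formed) = 2300 kJ
  ΔH_B = 2145 − 2300 = −155 kJ
ΔH_A − ΔH_B = +85 kJ, so reaction B has the more negative ΔH; |ΔH_A − ΔH_B| = 85 kJ.

Reaction B, by 85 kJ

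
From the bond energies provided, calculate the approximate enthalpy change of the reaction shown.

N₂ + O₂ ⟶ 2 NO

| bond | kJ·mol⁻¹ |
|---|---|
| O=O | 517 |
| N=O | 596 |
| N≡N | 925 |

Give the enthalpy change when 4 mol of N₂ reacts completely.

Bonds broken (reactants):
  N≡N: 1 × 925 = 925
  O=O: 1 × 517 = 517
  Σ(broken) = 1442 kJ
Bonds formed (products):
  N=O: 2 × 596 = 1192
  Σ(formed) = 1192 kJ
ΔH = Σ(broken) − Σ(formed) = 1442 − 1192 = +250 kJ
For 4× the reaction as written: 4 × (+250) = +1000 kJ

ΔH = +1000 kJ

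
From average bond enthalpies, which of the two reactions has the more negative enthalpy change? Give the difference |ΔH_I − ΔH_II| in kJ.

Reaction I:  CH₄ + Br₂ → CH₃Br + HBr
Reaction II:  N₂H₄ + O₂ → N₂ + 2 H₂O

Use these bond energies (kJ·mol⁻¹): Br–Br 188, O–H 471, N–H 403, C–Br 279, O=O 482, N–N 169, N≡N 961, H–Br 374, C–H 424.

Reaction I:
  Bonds broken (reactants):
    Br–Br: 1 × 188 = 188
    C–H: 4 × 424 = 1696
    Σ(broken) = 1884 kJ
  Bonds formed (products):
    C–Br: 1 × 279 = 279
    C–H: 3 × 424 = 1272
    H–Br: 1 × 374 = 374
    Σ(formed) = 1925 kJ
  ΔH_I = 1884 − 1925 = −41 kJ
Reaction II:
  Bonds broken (reactants):
    N–H: 4 × 403 = 1612
    N–N: 1 × 169 = 169
    O=O: 1 × 482 = 482
    Σ(broken) = 2263 kJ
  Bonds formed (products):
    N≡N: 1 × 961 = 961
    O–H: 4 × 471 = 1884
    Σ(formed) = 2845 kJ
  ΔH_II = 2263 − 2845 = −582 kJ
ΔH_I − ΔH_II = +541 kJ, so reaction II has the more negative ΔH; |ΔH_I − ΔH_II| = 541 kJ.

Reaction II, by 541 kJ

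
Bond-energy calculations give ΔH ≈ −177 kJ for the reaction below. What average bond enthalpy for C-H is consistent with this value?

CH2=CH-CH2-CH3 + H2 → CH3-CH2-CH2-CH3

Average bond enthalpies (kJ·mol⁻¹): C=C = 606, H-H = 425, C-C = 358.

D(C-H) ≈ 425 kJ/mol

Let D be the C-H bond energy.
Σ(broken) = 2×358 + 8×D + 1×606 + 1×425 = 1747 + 8D
Σ(formed) = 3×358 + 10×D = 1074 + 10D
ΔH = Σ(broken) − Σ(formed) = (1747 + 8D) − (1074 + 10D) = +673 − 2D
Setting this equal to −177 kJ gives 2D = 850, so D = 425 kJ/mol.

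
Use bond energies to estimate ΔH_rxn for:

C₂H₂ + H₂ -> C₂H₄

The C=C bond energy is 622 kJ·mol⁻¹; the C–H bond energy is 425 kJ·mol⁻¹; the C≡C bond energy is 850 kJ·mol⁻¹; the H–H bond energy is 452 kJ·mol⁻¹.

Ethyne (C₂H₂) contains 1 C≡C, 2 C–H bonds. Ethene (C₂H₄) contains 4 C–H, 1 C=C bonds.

Bonds broken (reactants):
  C≡C: 1 × 850 = 850
  C–H: 2 × 425 = 850
  H–H: 1 × 452 = 452
  Σ(broken) = 2152 kJ
Bonds formed (products):
  C–H: 4 × 425 = 1700
  C=C: 1 × 622 = 622
  Σ(formed) = 2322 kJ
ΔH = Σ(broken) − Σ(formed) = 2152 − 2322 = −170 kJ

ΔH ≈ −170 kJ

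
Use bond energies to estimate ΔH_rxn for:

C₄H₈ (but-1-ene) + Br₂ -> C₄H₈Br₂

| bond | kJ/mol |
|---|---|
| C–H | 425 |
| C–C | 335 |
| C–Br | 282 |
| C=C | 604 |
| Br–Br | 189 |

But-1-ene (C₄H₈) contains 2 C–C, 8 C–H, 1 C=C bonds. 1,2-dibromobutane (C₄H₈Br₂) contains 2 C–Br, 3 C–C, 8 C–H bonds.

Bonds broken (reactants):
  Br–Br: 1 × 189 = 189
  C–C: 2 × 335 = 670
  C–H: 8 × 425 = 3400
  C=C: 1 × 604 = 604
  Σ(broken) = 4863 kJ
Bonds formed (products):
  C–Br: 2 × 282 = 564
  C–C: 3 × 335 = 1005
  C–H: 8 × 425 = 3400
  Σ(formed) = 4969 kJ
ΔH = Σ(broken) − Σ(formed) = 4863 − 4969 = −106 kJ

ΔH ≈ −106 kJ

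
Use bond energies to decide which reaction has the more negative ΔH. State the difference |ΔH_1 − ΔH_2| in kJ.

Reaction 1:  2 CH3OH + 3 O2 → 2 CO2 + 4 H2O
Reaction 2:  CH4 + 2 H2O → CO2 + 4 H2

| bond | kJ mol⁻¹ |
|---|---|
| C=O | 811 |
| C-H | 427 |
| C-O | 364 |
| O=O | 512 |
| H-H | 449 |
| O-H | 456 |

Reaction 1:
  Bonds broken (reactants):
    C-H: 6 × 427 = 2562
    C-O: 2 × 364 = 728
    O-H: 2 × 456 = 912
    O=O: 3 × 512 = 1536
    Σ(broken) = 5738 kJ
  Bonds formed (products):
    C=O: 4 × 811 = 3244
    O-H: 8 × 456 = 3648
    Σ(formed) = 6892 kJ
  ΔH_1 = 5738 − 6892 = −1154 kJ
Reaction 2:
  Bonds broken (reactants):
    C-H: 4 × 427 = 1708
    O-H: 4 × 456 = 1824
    Σ(broken) = 3532 kJ
  Bonds formed (products):
    C=O: 2 × 811 = 1622
    H-H: 4 × 449 = 1796
    Σ(formed) = 3418 kJ
  ΔH_2 = 3532 − 3418 = +114 kJ
ΔH_1 − ΔH_2 = −1268 kJ, so reaction 1 has the more negative ΔH; |ΔH_1 − ΔH_2| = 1268 kJ.

Reaction 1, by 1268 kJ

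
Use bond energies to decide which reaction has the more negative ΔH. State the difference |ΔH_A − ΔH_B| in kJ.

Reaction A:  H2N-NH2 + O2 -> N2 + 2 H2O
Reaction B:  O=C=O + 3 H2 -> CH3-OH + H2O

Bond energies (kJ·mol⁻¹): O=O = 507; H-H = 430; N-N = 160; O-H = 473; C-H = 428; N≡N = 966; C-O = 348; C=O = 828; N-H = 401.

Reaction A:
  Bonds broken (reactants):
    N-H: 4 × 401 = 1604
    N-N: 1 × 160 = 160
    O=O: 1 × 507 = 507
    Σ(broken) = 2271 kJ
  Bonds formed (products):
    N≡N: 1 × 966 = 966
    O-H: 4 × 473 = 1892
    Σ(formed) = 2858 kJ
  ΔH_A = 2271 − 2858 = −587 kJ
Reaction B:
  Bonds broken (reactants):
    C=O: 2 × 828 = 1656
    H-H: 3 × 430 = 1290
    Σ(broken) = 2946 kJ
  Bonds formed (products):
    C-H: 3 × 428 = 1284
    C-O: 1 × 348 = 348
    O-H: 3 × 473 = 1419
    Σ(formed) = 3051 kJ
  ΔH_B = 2946 − 3051 = −105 kJ
ΔH_A − ΔH_B = −482 kJ, so reaction A has the more negative ΔH; |ΔH_A − ΔH_B| = 482 kJ.

Reaction A, by 482 kJ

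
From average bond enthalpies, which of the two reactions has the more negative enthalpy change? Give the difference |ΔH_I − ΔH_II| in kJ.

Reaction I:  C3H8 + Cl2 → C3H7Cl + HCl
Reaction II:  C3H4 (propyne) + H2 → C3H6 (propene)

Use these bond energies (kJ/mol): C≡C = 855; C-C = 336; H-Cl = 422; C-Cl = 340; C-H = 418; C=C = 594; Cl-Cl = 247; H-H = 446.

Reaction II, by 32 kJ

Reaction I:
  Bonds broken (reactants):
    C-C: 2 × 336 = 672
    C-H: 8 × 418 = 3344
    Cl-Cl: 1 × 247 = 247
    Σ(broken) = 4263 kJ
  Bonds formed (products):
    C-C: 2 × 336 = 672
    C-Cl: 1 × 340 = 340
    C-H: 7 × 418 = 2926
    H-Cl: 1 × 422 = 422
    Σ(formed) = 4360 kJ
  ΔH_I = 4263 − 4360 = −97 kJ
Reaction II:
  Bonds broken (reactants):
    C≡C: 1 × 855 = 855
    C-C: 1 × 336 = 336
    C-H: 4 × 418 = 1672
    H-H: 1 × 446 = 446
    Σ(broken) = 3309 kJ
  Bonds formed (products):
    C-C: 1 × 336 = 336
    C-H: 6 × 418 = 2508
    C=C: 1 × 594 = 594
    Σ(formed) = 3438 kJ
  ΔH_II = 3309 − 3438 = −129 kJ
ΔH_I − ΔH_II = +32 kJ, so reaction II has the more negative ΔH; |ΔH_I − ΔH_II| = 32 kJ.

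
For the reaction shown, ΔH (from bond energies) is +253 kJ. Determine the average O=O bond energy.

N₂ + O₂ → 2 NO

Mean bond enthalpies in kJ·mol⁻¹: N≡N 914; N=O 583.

Let D be the O=O bond energy.
Σ(broken) = 1×914 + 1×D = 914 + D
Σ(formed) = 2×583 = 1166
ΔH = Σ(broken) − Σ(formed) = (914 + D) − (1166) = −252 + D
Setting this equal to +253 kJ gives D = 505 kJ/mol.

D(O=O) ≈ 505 kJ/mol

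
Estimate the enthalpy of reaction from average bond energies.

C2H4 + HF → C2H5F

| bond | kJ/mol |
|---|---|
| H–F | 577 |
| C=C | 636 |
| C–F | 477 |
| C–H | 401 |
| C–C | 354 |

ΔH ≈ −19 kJ

Bonds broken (reactants):
  C–H: 4 × 401 = 1604
  C=C: 1 × 636 = 636
  H–F: 1 × 577 = 577
  Σ(broken) = 2817 kJ
Bonds formed (products):
  C–C: 1 × 354 = 354
  C–F: 1 × 477 = 477
  C–H: 5 × 401 = 2005
  Σ(formed) = 2836 kJ
ΔH = Σ(broken) − Σ(formed) = 2817 − 2836 = −19 kJ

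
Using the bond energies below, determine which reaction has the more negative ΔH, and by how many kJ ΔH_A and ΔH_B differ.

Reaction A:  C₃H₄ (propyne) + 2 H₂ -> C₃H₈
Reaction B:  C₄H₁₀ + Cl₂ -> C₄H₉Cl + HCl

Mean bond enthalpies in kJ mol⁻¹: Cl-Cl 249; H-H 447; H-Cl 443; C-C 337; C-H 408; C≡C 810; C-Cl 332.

Reaction A:
  Bonds broken (reactants):
    C≡C: 1 × 810 = 810
    C-C: 1 × 337 = 337
    C-H: 4 × 408 = 1632
    H-H: 2 × 447 = 894
    Σ(broken) = 3673 kJ
  Bonds formed (products):
    C-C: 2 × 337 = 674
    C-H: 8 × 408 = 3264
    Σ(formed) = 3938 kJ
  ΔH_A = 3673 − 3938 = −265 kJ
Reaction B:
  Bonds broken (reactants):
    C-C: 3 × 337 = 1011
    C-H: 10 × 408 = 4080
    Cl-Cl: 1 × 249 = 249
    Σ(broken) = 5340 kJ
  Bonds formed (products):
    C-C: 3 × 337 = 1011
    C-Cl: 1 × 332 = 332
    C-H: 9 × 408 = 3672
    H-Cl: 1 × 443 = 443
    Σ(formed) = 5458 kJ
  ΔH_B = 5340 − 5458 = −118 kJ
ΔH_A − ΔH_B = −147 kJ, so reaction A has the more negative ΔH; |ΔH_A − ΔH_B| = 147 kJ.

Reaction A, by 147 kJ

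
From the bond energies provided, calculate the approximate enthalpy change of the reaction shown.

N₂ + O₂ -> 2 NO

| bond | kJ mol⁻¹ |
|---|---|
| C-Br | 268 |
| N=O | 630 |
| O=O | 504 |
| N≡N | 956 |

ΔH ≈ +200 kJ

Bonds broken (reactants):
  N≡N: 1 × 956 = 956
  O=O: 1 × 504 = 504
  Σ(broken) = 1460 kJ
Bonds formed (products):
  N=O: 2 × 630 = 1260
  Σ(formed) = 1260 kJ
ΔH = Σ(broken) − Σ(formed) = 1460 − 1260 = +200 kJ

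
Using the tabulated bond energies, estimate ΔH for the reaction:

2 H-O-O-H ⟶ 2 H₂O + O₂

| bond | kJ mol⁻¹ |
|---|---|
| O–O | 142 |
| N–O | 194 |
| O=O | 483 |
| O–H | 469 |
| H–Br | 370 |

Bonds broken (reactants):
  O–H: 4 × 469 = 1876
  O–O: 2 × 142 = 284
  Σ(broken) = 2160 kJ
Bonds formed (products):
  O–H: 4 × 469 = 1876
  O=O: 1 × 483 = 483
  Σ(formed) = 2359 kJ
ΔH = Σ(broken) − Σ(formed) = 2160 − 2359 = −199 kJ

ΔH ≈ −199 kJ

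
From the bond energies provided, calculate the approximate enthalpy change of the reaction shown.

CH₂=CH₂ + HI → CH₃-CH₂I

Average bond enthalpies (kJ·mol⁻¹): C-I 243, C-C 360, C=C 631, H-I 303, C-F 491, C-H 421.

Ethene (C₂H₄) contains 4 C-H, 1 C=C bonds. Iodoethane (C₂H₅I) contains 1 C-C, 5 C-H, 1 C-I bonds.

ΔH ≈ −90 kJ

Bonds broken (reactants):
  C-H: 4 × 421 = 1684
  C=C: 1 × 631 = 631
  H-I: 1 × 303 = 303
  Σ(broken) = 2618 kJ
Bonds formed (products):
  C-C: 1 × 360 = 360
  C-H: 5 × 421 = 2105
  C-I: 1 × 243 = 243
  Σ(formed) = 2708 kJ
ΔH = Σ(broken) − Σ(formed) = 2618 − 2708 = −90 kJ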